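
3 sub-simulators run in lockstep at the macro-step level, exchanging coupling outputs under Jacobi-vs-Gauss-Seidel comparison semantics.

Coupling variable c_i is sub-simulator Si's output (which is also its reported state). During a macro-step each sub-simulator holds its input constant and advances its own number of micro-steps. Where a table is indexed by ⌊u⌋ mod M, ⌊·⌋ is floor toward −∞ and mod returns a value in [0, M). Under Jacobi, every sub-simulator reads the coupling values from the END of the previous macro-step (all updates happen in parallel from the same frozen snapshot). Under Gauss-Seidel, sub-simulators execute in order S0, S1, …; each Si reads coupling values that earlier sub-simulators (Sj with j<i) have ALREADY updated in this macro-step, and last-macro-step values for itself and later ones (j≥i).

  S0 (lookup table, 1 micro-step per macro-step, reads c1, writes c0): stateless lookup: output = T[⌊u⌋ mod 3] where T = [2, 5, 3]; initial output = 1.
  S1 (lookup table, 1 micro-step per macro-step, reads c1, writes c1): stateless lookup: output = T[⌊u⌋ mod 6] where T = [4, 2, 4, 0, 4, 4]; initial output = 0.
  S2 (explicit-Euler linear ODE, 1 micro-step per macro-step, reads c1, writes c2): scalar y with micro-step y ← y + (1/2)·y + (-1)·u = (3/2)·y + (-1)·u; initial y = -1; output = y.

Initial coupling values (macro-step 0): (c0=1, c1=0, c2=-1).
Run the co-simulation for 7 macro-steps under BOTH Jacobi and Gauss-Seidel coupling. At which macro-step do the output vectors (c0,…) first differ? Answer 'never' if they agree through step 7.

first divergence at macro-step: 1

[Jacobi] macro 1: S0 reads c1=0 → after 1×micro: 2; S1 reads c1=0 → after 1×micro: 4; S2 reads c1=0 → after 1×micro: -3/2 ⇒ (c0=2, c1=4, c2=-3/2)
[Jacobi] macro 2: S0 reads c1=4 → after 1×micro: 5; S1 reads c1=4 → after 1×micro: 4; S2 reads c1=4 → after 1×micro: -25/4 ⇒ (c0=5, c1=4, c2=-25/4)
[Jacobi] macro 3: S0 reads c1=4 → after 1×micro: 5; S1 reads c1=4 → after 1×micro: 4; S2 reads c1=4 → after 1×micro: -107/8 ⇒ (c0=5, c1=4, c2=-107/8)
[Jacobi] macro 4: S0 reads c1=4 → after 1×micro: 5; S1 reads c1=4 → after 1×micro: 4; S2 reads c1=4 → after 1×micro: -385/16 ⇒ (c0=5, c1=4, c2=-385/16)
[Jacobi] macro 5: S0 reads c1=4 → after 1×micro: 5; S1 reads c1=4 → after 1×micro: 4; S2 reads c1=4 → after 1×micro: -1283/32 ⇒ (c0=5, c1=4, c2=-1283/32)
[Jacobi] macro 6: S0 reads c1=4 → after 1×micro: 5; S1 reads c1=4 → after 1×micro: 4; S2 reads c1=4 → after 1×micro: -4105/64 ⇒ (c0=5, c1=4, c2=-4105/64)
[Jacobi] macro 7: S0 reads c1=4 → after 1×micro: 5; S1 reads c1=4 → after 1×micro: 4; S2 reads c1=4 → after 1×micro: -12827/128 ⇒ (c0=5, c1=4, c2=-12827/128)
[Gauss-Seidel] macro 1: S0 reads c1=0 → after 1×micro: 2; S1 reads c1=0 → after 1×micro: 4; S2 reads c1=4 → after 1×micro: -11/2 ⇒ (c0=2, c1=4, c2=-11/2)
[Gauss-Seidel] macro 2: S0 reads c1=4 → after 1×micro: 5; S1 reads c1=4 → after 1×micro: 4; S2 reads c1=4 → after 1×micro: -49/4 ⇒ (c0=5, c1=4, c2=-49/4)
[Gauss-Seidel] macro 3: S0 reads c1=4 → after 1×micro: 5; S1 reads c1=4 → after 1×micro: 4; S2 reads c1=4 → after 1×micro: -179/8 ⇒ (c0=5, c1=4, c2=-179/8)
[Gauss-Seidel] macro 4: S0 reads c1=4 → after 1×micro: 5; S1 reads c1=4 → after 1×micro: 4; S2 reads c1=4 → after 1×micro: -601/16 ⇒ (c0=5, c1=4, c2=-601/16)
[Gauss-Seidel] macro 5: S0 reads c1=4 → after 1×micro: 5; S1 reads c1=4 → after 1×micro: 4; S2 reads c1=4 → after 1×micro: -1931/32 ⇒ (c0=5, c1=4, c2=-1931/32)
[Gauss-Seidel] macro 6: S0 reads c1=4 → after 1×micro: 5; S1 reads c1=4 → after 1×micro: 4; S2 reads c1=4 → after 1×micro: -6049/64 ⇒ (c0=5, c1=4, c2=-6049/64)
[Gauss-Seidel] macro 7: S0 reads c1=4 → after 1×micro: 5; S1 reads c1=4 → after 1×micro: 4; S2 reads c1=4 → after 1×micro: -18659/128 ⇒ (c0=5, c1=4, c2=-18659/128)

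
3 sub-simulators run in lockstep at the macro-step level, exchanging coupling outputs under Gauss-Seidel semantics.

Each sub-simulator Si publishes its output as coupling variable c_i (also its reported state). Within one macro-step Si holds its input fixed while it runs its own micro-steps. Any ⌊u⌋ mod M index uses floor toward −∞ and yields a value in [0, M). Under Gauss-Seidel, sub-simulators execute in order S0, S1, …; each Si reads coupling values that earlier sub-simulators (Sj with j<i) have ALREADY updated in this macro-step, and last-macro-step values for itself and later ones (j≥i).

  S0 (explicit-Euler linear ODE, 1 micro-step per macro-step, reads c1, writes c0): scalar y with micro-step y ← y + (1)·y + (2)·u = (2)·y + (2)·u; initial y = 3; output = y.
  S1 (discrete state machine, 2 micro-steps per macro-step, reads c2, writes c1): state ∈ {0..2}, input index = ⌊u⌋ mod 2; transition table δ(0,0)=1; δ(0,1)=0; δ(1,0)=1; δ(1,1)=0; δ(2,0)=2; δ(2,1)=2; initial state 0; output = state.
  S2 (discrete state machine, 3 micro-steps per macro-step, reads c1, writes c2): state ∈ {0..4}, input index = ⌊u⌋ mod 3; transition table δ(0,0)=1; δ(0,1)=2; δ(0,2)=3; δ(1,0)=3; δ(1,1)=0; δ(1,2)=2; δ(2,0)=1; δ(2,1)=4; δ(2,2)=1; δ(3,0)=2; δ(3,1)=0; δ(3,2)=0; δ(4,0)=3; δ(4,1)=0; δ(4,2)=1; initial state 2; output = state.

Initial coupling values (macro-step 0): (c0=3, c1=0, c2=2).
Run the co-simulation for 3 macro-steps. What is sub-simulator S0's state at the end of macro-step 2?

macro 1: S0 reads c1=0 → after 1×micro: 6; S1 reads c2=2 → after 2×micro: 1; S2 reads c1=1 → after 3×micro: 2 ⇒ (c0=6, c1=1, c2=2)
macro 2: S0 reads c1=1 → after 1×micro: 14; S1 reads c2=2 → after 2×micro: 1; S2 reads c1=1 → after 3×micro: 2 ⇒ (c0=14, c1=1, c2=2)
macro 3: S0 reads c1=1 → after 1×micro: 30; S1 reads c2=2 → after 2×micro: 1; S2 reads c1=1 → after 3×micro: 2 ⇒ (c0=30, c1=1, c2=2)

S0 state at macro-step 2 = 14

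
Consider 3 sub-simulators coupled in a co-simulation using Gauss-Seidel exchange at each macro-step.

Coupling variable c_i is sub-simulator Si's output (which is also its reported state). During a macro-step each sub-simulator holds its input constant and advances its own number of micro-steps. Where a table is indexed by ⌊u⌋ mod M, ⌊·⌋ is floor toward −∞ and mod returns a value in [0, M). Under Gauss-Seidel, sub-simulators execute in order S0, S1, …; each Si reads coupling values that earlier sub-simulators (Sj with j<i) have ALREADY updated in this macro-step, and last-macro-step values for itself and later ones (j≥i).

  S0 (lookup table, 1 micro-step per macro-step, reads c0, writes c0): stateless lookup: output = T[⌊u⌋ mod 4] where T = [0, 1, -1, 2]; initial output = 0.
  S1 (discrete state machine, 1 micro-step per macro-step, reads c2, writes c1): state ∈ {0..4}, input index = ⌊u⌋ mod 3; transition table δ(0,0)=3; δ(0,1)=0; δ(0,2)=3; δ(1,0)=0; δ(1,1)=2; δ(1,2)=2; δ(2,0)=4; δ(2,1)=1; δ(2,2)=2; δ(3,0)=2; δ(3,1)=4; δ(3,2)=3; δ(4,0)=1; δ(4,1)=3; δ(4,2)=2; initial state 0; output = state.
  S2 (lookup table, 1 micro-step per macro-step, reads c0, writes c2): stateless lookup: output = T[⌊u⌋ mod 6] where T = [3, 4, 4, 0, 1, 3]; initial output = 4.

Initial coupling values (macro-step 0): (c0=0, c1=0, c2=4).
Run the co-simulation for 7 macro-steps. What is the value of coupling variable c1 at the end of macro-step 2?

macro 1: S0 reads c0=0 → after 1×micro: 0; S1 reads c2=4 → after 1×micro: 0; S2 reads c0=0 → after 1×micro: 3 ⇒ (c0=0, c1=0, c2=3)
macro 2: S0 reads c0=0 → after 1×micro: 0; S1 reads c2=3 → after 1×micro: 3; S2 reads c0=0 → after 1×micro: 3 ⇒ (c0=0, c1=3, c2=3)
macro 3: S0 reads c0=0 → after 1×micro: 0; S1 reads c2=3 → after 1×micro: 2; S2 reads c0=0 → after 1×micro: 3 ⇒ (c0=0, c1=2, c2=3)
macro 4: S0 reads c0=0 → after 1×micro: 0; S1 reads c2=3 → after 1×micro: 4; S2 reads c0=0 → after 1×micro: 3 ⇒ (c0=0, c1=4, c2=3)
macro 5: S0 reads c0=0 → after 1×micro: 0; S1 reads c2=3 → after 1×micro: 1; S2 reads c0=0 → after 1×micro: 3 ⇒ (c0=0, c1=1, c2=3)
macro 6: S0 reads c0=0 → after 1×micro: 0; S1 reads c2=3 → after 1×micro: 0; S2 reads c0=0 → after 1×micro: 3 ⇒ (c0=0, c1=0, c2=3)
macro 7: S0 reads c0=0 → after 1×micro: 0; S1 reads c2=3 → after 1×micro: 3; S2 reads c0=0 → after 1×micro: 3 ⇒ (c0=0, c1=3, c2=3)

c1 at macro-step 2 = 3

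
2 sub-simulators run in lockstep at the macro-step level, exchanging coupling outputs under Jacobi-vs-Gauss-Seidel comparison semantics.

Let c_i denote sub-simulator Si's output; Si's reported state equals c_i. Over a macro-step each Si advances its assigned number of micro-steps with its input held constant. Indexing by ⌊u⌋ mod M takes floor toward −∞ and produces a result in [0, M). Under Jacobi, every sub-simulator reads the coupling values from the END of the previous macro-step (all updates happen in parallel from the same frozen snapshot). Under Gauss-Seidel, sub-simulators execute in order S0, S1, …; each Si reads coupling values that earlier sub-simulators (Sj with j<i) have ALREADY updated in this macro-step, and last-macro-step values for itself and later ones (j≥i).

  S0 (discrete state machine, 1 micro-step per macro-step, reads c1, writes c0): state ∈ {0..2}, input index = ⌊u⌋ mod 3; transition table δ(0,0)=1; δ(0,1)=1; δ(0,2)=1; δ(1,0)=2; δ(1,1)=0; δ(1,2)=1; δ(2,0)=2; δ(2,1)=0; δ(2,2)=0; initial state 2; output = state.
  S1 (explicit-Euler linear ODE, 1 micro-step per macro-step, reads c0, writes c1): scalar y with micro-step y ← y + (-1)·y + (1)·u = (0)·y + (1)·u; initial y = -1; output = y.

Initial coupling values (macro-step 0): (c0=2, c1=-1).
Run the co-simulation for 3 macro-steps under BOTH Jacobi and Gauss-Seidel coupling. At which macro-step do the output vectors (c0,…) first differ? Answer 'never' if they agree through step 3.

first divergence at macro-step: 1

[Jacobi] macro 1: S0 reads c1=-1 → after 1×micro: 0; S1 reads c0=2 → after 1×micro: 2 ⇒ (c0=0, c1=2)
[Jacobi] macro 2: S0 reads c1=2 → after 1×micro: 1; S1 reads c0=0 → after 1×micro: 0 ⇒ (c0=1, c1=0)
[Jacobi] macro 3: S0 reads c1=0 → after 1×micro: 2; S1 reads c0=1 → after 1×micro: 1 ⇒ (c0=2, c1=1)
[Gauss-Seidel] macro 1: S0 reads c1=-1 → after 1×micro: 0; S1 reads c0=0 → after 1×micro: 0 ⇒ (c0=0, c1=0)
[Gauss-Seidel] macro 2: S0 reads c1=0 → after 1×micro: 1; S1 reads c0=1 → after 1×micro: 1 ⇒ (c0=1, c1=1)
[Gauss-Seidel] macro 3: S0 reads c1=1 → after 1×micro: 0; S1 reads c0=0 → after 1×micro: 0 ⇒ (c0=0, c1=0)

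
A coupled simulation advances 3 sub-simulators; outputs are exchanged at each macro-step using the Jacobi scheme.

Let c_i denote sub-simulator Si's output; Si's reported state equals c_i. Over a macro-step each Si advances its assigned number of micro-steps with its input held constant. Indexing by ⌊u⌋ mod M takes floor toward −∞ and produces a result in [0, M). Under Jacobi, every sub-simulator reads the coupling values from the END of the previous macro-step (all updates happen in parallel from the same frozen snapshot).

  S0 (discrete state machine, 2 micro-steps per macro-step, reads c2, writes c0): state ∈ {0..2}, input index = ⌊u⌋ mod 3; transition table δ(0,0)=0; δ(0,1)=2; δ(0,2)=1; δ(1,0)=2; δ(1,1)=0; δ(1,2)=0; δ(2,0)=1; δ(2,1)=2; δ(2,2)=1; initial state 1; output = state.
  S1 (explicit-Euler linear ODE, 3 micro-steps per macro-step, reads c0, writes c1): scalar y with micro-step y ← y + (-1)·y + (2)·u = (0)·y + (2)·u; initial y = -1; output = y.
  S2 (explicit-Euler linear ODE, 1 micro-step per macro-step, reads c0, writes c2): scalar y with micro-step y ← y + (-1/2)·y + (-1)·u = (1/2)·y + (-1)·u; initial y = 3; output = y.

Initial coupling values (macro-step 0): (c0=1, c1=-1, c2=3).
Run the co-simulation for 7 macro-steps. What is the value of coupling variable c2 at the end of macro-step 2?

c2 at macro-step 2 = -3/4

macro 1: S0 reads c2=3 → after 2×micro: 1; S1 reads c0=1 → after 3×micro: 2; S2 reads c0=1 → after 1×micro: 1/2 ⇒ (c0=1, c1=2, c2=1/2)
macro 2: S0 reads c2=1/2 → after 2×micro: 1; S1 reads c0=1 → after 3×micro: 2; S2 reads c0=1 → after 1×micro: -3/4 ⇒ (c0=1, c1=2, c2=-3/4)
macro 3: S0 reads c2=-3/4 → after 2×micro: 1; S1 reads c0=1 → after 3×micro: 2; S2 reads c0=1 → after 1×micro: -11/8 ⇒ (c0=1, c1=2, c2=-11/8)
macro 4: S0 reads c2=-11/8 → after 2×micro: 2; S1 reads c0=1 → after 3×micro: 2; S2 reads c0=1 → after 1×micro: -27/16 ⇒ (c0=2, c1=2, c2=-27/16)
macro 5: S0 reads c2=-27/16 → after 2×micro: 2; S1 reads c0=2 → after 3×micro: 4; S2 reads c0=2 → after 1×micro: -91/32 ⇒ (c0=2, c1=4, c2=-91/32)
macro 6: S0 reads c2=-91/32 → after 2×micro: 2; S1 reads c0=2 → after 3×micro: 4; S2 reads c0=2 → after 1×micro: -219/64 ⇒ (c0=2, c1=4, c2=-219/64)
macro 7: S0 reads c2=-219/64 → after 2×micro: 0; S1 reads c0=2 → after 3×micro: 4; S2 reads c0=2 → after 1×micro: -475/128 ⇒ (c0=0, c1=4, c2=-475/128)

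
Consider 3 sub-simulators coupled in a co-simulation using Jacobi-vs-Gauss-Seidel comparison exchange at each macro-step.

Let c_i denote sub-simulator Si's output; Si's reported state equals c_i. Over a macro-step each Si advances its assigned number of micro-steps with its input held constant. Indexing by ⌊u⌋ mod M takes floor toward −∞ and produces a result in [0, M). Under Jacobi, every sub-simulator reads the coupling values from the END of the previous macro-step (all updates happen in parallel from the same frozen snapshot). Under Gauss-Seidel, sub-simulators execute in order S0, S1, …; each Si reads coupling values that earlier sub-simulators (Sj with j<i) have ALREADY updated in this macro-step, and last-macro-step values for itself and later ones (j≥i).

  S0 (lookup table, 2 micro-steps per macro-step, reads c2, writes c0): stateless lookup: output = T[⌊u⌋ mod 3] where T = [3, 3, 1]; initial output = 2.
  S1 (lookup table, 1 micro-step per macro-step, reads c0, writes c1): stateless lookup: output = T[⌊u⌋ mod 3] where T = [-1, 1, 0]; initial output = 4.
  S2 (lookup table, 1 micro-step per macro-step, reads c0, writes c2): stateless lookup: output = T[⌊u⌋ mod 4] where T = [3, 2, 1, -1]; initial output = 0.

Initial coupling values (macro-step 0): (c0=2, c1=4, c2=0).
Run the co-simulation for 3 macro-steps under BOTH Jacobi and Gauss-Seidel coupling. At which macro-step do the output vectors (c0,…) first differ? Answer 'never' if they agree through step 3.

[Jacobi] macro 1: S0 reads c2=0 → after 2×micro: 3; S1 reads c0=2 → after 1×micro: 0; S2 reads c0=2 → after 1×micro: 1 ⇒ (c0=3, c1=0, c2=1)
[Jacobi] macro 2: S0 reads c2=1 → after 2×micro: 3; S1 reads c0=3 → after 1×micro: -1; S2 reads c0=3 → after 1×micro: -1 ⇒ (c0=3, c1=-1, c2=-1)
[Jacobi] macro 3: S0 reads c2=-1 → after 2×micro: 1; S1 reads c0=3 → after 1×micro: -1; S2 reads c0=3 → after 1×micro: -1 ⇒ (c0=1, c1=-1, c2=-1)
[Gauss-Seidel] macro 1: S0 reads c2=0 → after 2×micro: 3; S1 reads c0=3 → after 1×micro: -1; S2 reads c0=3 → after 1×micro: -1 ⇒ (c0=3, c1=-1, c2=-1)
[Gauss-Seidel] macro 2: S0 reads c2=-1 → after 2×micro: 1; S1 reads c0=1 → after 1×micro: 1; S2 reads c0=1 → after 1×micro: 2 ⇒ (c0=1, c1=1, c2=2)
[Gauss-Seidel] macro 3: S0 reads c2=2 → after 2×micro: 1; S1 reads c0=1 → after 1×micro: 1; S2 reads c0=1 → after 1×micro: 2 ⇒ (c0=1, c1=1, c2=2)

first divergence at macro-step: 1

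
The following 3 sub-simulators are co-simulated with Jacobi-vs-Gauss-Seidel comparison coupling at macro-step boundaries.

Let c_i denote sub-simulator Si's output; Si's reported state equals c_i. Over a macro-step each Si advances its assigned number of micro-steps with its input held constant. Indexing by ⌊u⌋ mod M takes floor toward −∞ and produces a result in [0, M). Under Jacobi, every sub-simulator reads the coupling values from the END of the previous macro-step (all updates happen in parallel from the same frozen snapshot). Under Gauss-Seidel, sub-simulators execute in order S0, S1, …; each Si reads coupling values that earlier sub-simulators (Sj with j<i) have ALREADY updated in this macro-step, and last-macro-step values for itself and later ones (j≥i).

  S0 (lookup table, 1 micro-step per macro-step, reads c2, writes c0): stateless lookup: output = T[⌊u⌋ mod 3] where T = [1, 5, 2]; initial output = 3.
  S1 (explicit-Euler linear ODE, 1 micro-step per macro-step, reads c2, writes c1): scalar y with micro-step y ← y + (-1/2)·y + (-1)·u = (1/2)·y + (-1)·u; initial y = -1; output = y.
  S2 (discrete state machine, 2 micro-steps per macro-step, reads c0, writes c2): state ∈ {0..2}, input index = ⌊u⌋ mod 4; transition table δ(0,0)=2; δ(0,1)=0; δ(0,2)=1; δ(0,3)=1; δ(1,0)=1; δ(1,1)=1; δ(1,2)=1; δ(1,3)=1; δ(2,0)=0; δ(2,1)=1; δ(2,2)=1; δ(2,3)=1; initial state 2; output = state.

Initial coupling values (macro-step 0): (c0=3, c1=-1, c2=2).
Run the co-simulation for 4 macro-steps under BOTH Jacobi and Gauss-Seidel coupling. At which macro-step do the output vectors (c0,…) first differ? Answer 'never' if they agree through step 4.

[Jacobi] macro 1: S0 reads c2=2 → after 1×micro: 2; S1 reads c2=2 → after 1×micro: -5/2; S2 reads c0=3 → after 2×micro: 1 ⇒ (c0=2, c1=-5/2, c2=1)
[Jacobi] macro 2: S0 reads c2=1 → after 1×micro: 5; S1 reads c2=1 → after 1×micro: -9/4; S2 reads c0=2 → after 2×micro: 1 ⇒ (c0=5, c1=-9/4, c2=1)
[Jacobi] macro 3: S0 reads c2=1 → after 1×micro: 5; S1 reads c2=1 → after 1×micro: -17/8; S2 reads c0=5 → after 2×micro: 1 ⇒ (c0=5, c1=-17/8, c2=1)
[Jacobi] macro 4: S0 reads c2=1 → after 1×micro: 5; S1 reads c2=1 → after 1×micro: -33/16; S2 reads c0=5 → after 2×micro: 1 ⇒ (c0=5, c1=-33/16, c2=1)
[Gauss-Seidel] macro 1: S0 reads c2=2 → after 1×micro: 2; S1 reads c2=2 → after 1×micro: -5/2; S2 reads c0=2 → after 2×micro: 1 ⇒ (c0=2, c1=-5/2, c2=1)
[Gauss-Seidel] macro 2: S0 reads c2=1 → after 1×micro: 5; S1 reads c2=1 → after 1×micro: -9/4; S2 reads c0=5 → after 2×micro: 1 ⇒ (c0=5, c1=-9/4, c2=1)
[Gauss-Seidel] macro 3: S0 reads c2=1 → after 1×micro: 5; S1 reads c2=1 → after 1×micro: -17/8; S2 reads c0=5 → after 2×micro: 1 ⇒ (c0=5, c1=-17/8, c2=1)
[Gauss-Seidel] macro 4: S0 reads c2=1 → after 1×micro: 5; S1 reads c2=1 → after 1×micro: -33/16; S2 reads c0=5 → after 2×micro: 1 ⇒ (c0=5, c1=-33/16, c2=1)

first divergence at macro-step: never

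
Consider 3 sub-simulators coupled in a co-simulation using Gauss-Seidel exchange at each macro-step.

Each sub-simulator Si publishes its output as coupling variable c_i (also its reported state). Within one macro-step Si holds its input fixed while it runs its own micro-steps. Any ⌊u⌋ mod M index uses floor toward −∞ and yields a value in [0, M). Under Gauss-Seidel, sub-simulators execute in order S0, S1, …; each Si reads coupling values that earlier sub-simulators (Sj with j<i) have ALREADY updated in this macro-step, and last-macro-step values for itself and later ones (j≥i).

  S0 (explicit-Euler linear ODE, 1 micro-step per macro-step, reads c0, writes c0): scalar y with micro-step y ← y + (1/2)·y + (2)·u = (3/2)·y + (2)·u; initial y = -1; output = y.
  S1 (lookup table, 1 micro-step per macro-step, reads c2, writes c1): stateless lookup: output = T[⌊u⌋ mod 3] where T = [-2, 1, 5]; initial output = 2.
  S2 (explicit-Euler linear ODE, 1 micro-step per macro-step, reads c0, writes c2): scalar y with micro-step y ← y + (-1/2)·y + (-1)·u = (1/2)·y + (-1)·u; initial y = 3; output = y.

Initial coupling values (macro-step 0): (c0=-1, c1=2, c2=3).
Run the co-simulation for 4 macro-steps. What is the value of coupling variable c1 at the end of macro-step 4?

macro 1: S0 reads c0=-1 → after 1×micro: -7/2; S1 reads c2=3 → after 1×micro: -2; S2 reads c0=-7/2 → after 1×micro: 5 ⇒ (c0=-7/2, c1=-2, c2=5)
macro 2: S0 reads c0=-7/2 → after 1×micro: -49/4; S1 reads c2=5 → after 1×micro: 5; S2 reads c0=-49/4 → after 1×micro: 59/4 ⇒ (c0=-49/4, c1=5, c2=59/4)
macro 3: S0 reads c0=-49/4 → after 1×micro: -343/8; S1 reads c2=59/4 → after 1×micro: 5; S2 reads c0=-343/8 → after 1×micro: 201/4 ⇒ (c0=-343/8, c1=5, c2=201/4)
macro 4: S0 reads c0=-343/8 → after 1×micro: -2401/16; S1 reads c2=201/4 → after 1×micro: 5; S2 reads c0=-2401/16 → after 1×micro: 2803/16 ⇒ (c0=-2401/16, c1=5, c2=2803/16)

c1 at macro-step 4 = 5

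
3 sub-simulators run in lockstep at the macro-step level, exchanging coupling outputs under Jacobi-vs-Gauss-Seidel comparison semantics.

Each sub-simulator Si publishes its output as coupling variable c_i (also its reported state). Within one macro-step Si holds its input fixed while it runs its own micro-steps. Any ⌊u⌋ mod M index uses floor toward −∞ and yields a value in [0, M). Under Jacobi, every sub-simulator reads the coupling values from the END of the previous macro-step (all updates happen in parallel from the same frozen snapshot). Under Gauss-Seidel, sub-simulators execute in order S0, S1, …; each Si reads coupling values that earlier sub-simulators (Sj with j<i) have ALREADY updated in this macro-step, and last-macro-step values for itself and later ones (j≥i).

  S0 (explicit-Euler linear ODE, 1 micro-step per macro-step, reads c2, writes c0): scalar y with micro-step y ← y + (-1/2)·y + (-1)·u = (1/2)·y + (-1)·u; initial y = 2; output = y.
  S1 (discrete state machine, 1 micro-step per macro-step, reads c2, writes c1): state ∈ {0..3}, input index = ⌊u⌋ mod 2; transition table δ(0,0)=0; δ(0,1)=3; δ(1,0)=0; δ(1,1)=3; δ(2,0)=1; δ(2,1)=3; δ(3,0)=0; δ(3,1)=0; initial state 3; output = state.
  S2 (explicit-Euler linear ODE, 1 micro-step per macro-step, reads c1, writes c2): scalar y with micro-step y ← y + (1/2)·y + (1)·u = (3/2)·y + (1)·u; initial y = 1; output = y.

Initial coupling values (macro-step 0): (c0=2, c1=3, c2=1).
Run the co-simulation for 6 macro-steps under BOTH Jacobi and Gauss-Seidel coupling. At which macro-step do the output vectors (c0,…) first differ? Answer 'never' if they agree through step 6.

first divergence at macro-step: 1

[Jacobi] macro 1: S0 reads c2=1 → after 1×micro: 0; S1 reads c2=1 → after 1×micro: 0; S2 reads c1=3 → after 1×micro: 9/2 ⇒ (c0=0, c1=0, c2=9/2)
[Jacobi] macro 2: S0 reads c2=9/2 → after 1×micro: -9/2; S1 reads c2=9/2 → after 1×micro: 0; S2 reads c1=0 → after 1×micro: 27/4 ⇒ (c0=-9/2, c1=0, c2=27/4)
[Jacobi] macro 3: S0 reads c2=27/4 → after 1×micro: -9; S1 reads c2=27/4 → after 1×micro: 0; S2 reads c1=0 → after 1×micro: 81/8 ⇒ (c0=-9, c1=0, c2=81/8)
[Jacobi] macro 4: S0 reads c2=81/8 → after 1×micro: -117/8; S1 reads c2=81/8 → after 1×micro: 0; S2 reads c1=0 → after 1×micro: 243/16 ⇒ (c0=-117/8, c1=0, c2=243/16)
[Jacobi] macro 5: S0 reads c2=243/16 → after 1×micro: -45/2; S1 reads c2=243/16 → after 1×micro: 3; S2 reads c1=0 → after 1×micro: 729/32 ⇒ (c0=-45/2, c1=3, c2=729/32)
[Jacobi] macro 6: S0 reads c2=729/32 → after 1×micro: -1089/32; S1 reads c2=729/32 → after 1×micro: 0; S2 reads c1=3 → after 1×micro: 2379/64 ⇒ (c0=-1089/32, c1=0, c2=2379/64)
[Gauss-Seidel] macro 1: S0 reads c2=1 → after 1×micro: 0; S1 reads c2=1 → after 1×micro: 0; S2 reads c1=0 → after 1×micro: 3/2 ⇒ (c0=0, c1=0, c2=3/2)
[Gauss-Seidel] macro 2: S0 reads c2=3/2 → after 1×micro: -3/2; S1 reads c2=3/2 → after 1×micro: 3; S2 reads c1=3 → after 1×micro: 21/4 ⇒ (c0=-3/2, c1=3, c2=21/4)
[Gauss-Seidel] macro 3: S0 reads c2=21/4 → after 1×micro: -6; S1 reads c2=21/4 → after 1×micro: 0; S2 reads c1=0 → after 1×micro: 63/8 ⇒ (c0=-6, c1=0, c2=63/8)
[Gauss-Seidel] macro 4: S0 reads c2=63/8 → after 1×micro: -87/8; S1 reads c2=63/8 → after 1×micro: 3; S2 reads c1=3 → after 1×micro: 237/16 ⇒ (c0=-87/8, c1=3, c2=237/16)
[Gauss-Seidel] macro 5: S0 reads c2=237/16 → after 1×micro: -81/4; S1 reads c2=237/16 → after 1×micro: 0; S2 reads c1=0 → after 1×micro: 711/32 ⇒ (c0=-81/4, c1=0, c2=711/32)
[Gauss-Seidel] macro 6: S0 reads c2=711/32 → after 1×micro: -1035/32; S1 reads c2=711/32 → after 1×micro: 0; S2 reads c1=0 → after 1×micro: 2133/64 ⇒ (c0=-1035/32, c1=0, c2=2133/64)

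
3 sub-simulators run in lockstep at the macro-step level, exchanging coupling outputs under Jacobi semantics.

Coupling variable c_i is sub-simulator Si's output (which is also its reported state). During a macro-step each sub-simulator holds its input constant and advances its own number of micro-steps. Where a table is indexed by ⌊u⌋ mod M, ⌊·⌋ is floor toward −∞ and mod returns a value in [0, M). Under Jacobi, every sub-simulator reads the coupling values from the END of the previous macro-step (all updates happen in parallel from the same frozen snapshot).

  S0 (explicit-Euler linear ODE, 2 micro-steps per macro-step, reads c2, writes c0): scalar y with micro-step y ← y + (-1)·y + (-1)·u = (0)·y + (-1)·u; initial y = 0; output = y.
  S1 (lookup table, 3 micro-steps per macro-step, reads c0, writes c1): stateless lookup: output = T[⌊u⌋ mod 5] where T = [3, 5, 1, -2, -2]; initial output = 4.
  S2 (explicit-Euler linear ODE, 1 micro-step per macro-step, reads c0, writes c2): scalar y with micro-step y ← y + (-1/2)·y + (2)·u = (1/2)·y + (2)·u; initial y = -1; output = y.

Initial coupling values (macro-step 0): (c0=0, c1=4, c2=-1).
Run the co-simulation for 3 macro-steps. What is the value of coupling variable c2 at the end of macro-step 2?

macro 1: S0 reads c2=-1 → after 2×micro: 1; S1 reads c0=0 → after 3×micro: 3; S2 reads c0=0 → after 1×micro: -1/2 ⇒ (c0=1, c1=3, c2=-1/2)
macro 2: S0 reads c2=-1/2 → after 2×micro: 1/2; S1 reads c0=1 → after 3×micro: 5; S2 reads c0=1 → after 1×micro: 7/4 ⇒ (c0=1/2, c1=5, c2=7/4)
macro 3: S0 reads c2=7/4 → after 2×micro: -7/4; S1 reads c0=1/2 → after 3×micro: 3; S2 reads c0=1/2 → after 1×micro: 15/8 ⇒ (c0=-7/4, c1=3, c2=15/8)

c2 at macro-step 2 = 7/4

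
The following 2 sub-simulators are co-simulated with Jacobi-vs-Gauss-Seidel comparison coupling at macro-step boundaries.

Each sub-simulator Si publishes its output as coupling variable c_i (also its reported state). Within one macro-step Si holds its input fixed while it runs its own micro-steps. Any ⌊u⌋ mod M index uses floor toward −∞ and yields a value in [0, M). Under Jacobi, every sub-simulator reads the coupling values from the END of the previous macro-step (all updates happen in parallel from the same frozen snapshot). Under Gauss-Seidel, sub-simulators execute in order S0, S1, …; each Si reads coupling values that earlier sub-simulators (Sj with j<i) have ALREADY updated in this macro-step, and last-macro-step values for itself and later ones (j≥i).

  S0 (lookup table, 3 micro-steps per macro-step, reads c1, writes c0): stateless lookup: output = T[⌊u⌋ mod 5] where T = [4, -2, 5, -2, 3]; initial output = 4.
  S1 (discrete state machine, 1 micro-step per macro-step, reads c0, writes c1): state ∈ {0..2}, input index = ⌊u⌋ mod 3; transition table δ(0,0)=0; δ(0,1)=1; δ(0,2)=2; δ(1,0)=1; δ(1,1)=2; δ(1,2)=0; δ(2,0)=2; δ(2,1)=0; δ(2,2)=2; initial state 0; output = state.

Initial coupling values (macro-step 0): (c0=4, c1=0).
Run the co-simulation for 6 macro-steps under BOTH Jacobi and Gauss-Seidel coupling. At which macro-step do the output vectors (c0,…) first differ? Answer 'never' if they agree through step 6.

first divergence at macro-step: 3

[Jacobi] macro 1: S0 reads c1=0 → after 3×micro: 4; S1 reads c0=4 → after 1×micro: 1 ⇒ (c0=4, c1=1)
[Jacobi] macro 2: S0 reads c1=1 → after 3×micro: -2; S1 reads c0=4 → after 1×micro: 2 ⇒ (c0=-2, c1=2)
[Jacobi] macro 3: S0 reads c1=2 → after 3×micro: 5; S1 reads c0=-2 → after 1×micro: 0 ⇒ (c0=5, c1=0)
[Jacobi] macro 4: S0 reads c1=0 → after 3×micro: 4; S1 reads c0=5 → after 1×micro: 2 ⇒ (c0=4, c1=2)
[Jacobi] macro 5: S0 reads c1=2 → after 3×micro: 5; S1 reads c0=4 → after 1×micro: 0 ⇒ (c0=5, c1=0)
[Jacobi] macro 6: S0 reads c1=0 → after 3×micro: 4; S1 reads c0=5 → after 1×micro: 2 ⇒ (c0=4, c1=2)
[Gauss-Seidel] macro 1: S0 reads c1=0 → after 3×micro: 4; S1 reads c0=4 → after 1×micro: 1 ⇒ (c0=4, c1=1)
[Gauss-Seidel] macro 2: S0 reads c1=1 → after 3×micro: -2; S1 reads c0=-2 → after 1×micro: 2 ⇒ (c0=-2, c1=2)
[Gauss-Seidel] macro 3: S0 reads c1=2 → after 3×micro: 5; S1 reads c0=5 → after 1×micro: 2 ⇒ (c0=5, c1=2)
[Gauss-Seidel] macro 4: S0 reads c1=2 → after 3×micro: 5; S1 reads c0=5 → after 1×micro: 2 ⇒ (c0=5, c1=2)
[Gauss-Seidel] macro 5: S0 reads c1=2 → after 3×micro: 5; S1 reads c0=5 → after 1×micro: 2 ⇒ (c0=5, c1=2)
[Gauss-Seidel] macro 6: S0 reads c1=2 → after 3×micro: 5; S1 reads c0=5 → after 1×micro: 2 ⇒ (c0=5, c1=2)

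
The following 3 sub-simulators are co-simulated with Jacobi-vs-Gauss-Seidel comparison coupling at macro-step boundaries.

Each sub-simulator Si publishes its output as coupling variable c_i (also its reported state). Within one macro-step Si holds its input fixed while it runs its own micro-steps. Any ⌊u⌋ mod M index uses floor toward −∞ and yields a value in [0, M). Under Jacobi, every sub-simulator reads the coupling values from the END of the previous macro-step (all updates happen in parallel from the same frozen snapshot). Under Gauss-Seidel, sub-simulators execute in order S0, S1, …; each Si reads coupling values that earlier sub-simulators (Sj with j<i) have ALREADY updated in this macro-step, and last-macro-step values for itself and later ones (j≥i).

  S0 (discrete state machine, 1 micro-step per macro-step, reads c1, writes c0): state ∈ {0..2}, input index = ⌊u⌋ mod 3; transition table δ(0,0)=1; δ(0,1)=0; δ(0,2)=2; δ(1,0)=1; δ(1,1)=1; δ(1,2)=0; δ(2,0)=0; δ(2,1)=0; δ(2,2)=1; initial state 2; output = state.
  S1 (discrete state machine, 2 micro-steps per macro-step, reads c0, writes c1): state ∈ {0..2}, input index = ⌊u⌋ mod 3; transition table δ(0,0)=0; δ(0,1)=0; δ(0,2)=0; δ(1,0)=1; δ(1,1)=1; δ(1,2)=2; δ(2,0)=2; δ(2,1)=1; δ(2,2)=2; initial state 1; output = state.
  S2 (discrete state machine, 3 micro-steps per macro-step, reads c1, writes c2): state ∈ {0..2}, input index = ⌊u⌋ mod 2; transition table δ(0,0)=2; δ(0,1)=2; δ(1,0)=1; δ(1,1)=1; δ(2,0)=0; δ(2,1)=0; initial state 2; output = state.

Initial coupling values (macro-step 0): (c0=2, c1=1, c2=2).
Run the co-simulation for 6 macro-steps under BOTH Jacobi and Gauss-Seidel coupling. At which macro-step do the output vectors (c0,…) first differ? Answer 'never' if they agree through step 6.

[Jacobi] macro 1: S0 reads c1=1 → after 1×micro: 0; S1 reads c0=2 → after 2×micro: 2; S2 reads c1=1 → after 3×micro: 0 ⇒ (c0=0, c1=2, c2=0)
[Jacobi] macro 2: S0 reads c1=2 → after 1×micro: 2; S1 reads c0=0 → after 2×micro: 2; S2 reads c1=2 → after 3×micro: 2 ⇒ (c0=2, c1=2, c2=2)
[Jacobi] macro 3: S0 reads c1=2 → after 1×micro: 1; S1 reads c0=2 → after 2×micro: 2; S2 reads c1=2 → after 3×micro: 0 ⇒ (c0=1, c1=2, c2=0)
[Jacobi] macro 4: S0 reads c1=2 → after 1×micro: 0; S1 reads c0=1 → after 2×micro: 1; S2 reads c1=2 → after 3×micro: 2 ⇒ (c0=0, c1=1, c2=2)
[Jacobi] macro 5: S0 reads c1=1 → after 1×micro: 0; S1 reads c0=0 → after 2×micro: 1; S2 reads c1=1 → after 3×micro: 0 ⇒ (c0=0, c1=1, c2=0)
[Jacobi] macro 6: S0 reads c1=1 → after 1×micro: 0; S1 reads c0=0 → after 2×micro: 1; S2 reads c1=1 → after 3×micro: 2 ⇒ (c0=0, c1=1, c2=2)
[Gauss-Seidel] macro 1: S0 reads c1=1 → after 1×micro: 0; S1 reads c0=0 → after 2×micro: 1; S2 reads c1=1 → after 3×micro: 0 ⇒ (c0=0, c1=1, c2=0)
[Gauss-Seidel] macro 2: S0 reads c1=1 → after 1×micro: 0; S1 reads c0=0 → after 2×micro: 1; S2 reads c1=1 → after 3×micro: 2 ⇒ (c0=0, c1=1, c2=2)
[Gauss-Seidel] macro 3: S0 reads c1=1 → after 1×micro: 0; S1 reads c0=0 → after 2×micro: 1; S2 reads c1=1 → after 3×micro: 0 ⇒ (c0=0, c1=1, c2=0)
[Gauss-Seidel] macro 4: S0 reads c1=1 → after 1×micro: 0; S1 reads c0=0 → after 2×micro: 1; S2 reads c1=1 → after 3×micro: 2 ⇒ (c0=0, c1=1, c2=2)
[Gauss-Seidel] macro 5: S0 reads c1=1 → after 1×micro: 0; S1 reads c0=0 → after 2×micro: 1; S2 reads c1=1 → after 3×micro: 0 ⇒ (c0=0, c1=1, c2=0)
[Gauss-Seidel] macro 6: S0 reads c1=1 → after 1×micro: 0; S1 reads c0=0 → after 2×micro: 1; S2 reads c1=1 → after 3×micro: 2 ⇒ (c0=0, c1=1, c2=2)

first divergence at macro-step: 1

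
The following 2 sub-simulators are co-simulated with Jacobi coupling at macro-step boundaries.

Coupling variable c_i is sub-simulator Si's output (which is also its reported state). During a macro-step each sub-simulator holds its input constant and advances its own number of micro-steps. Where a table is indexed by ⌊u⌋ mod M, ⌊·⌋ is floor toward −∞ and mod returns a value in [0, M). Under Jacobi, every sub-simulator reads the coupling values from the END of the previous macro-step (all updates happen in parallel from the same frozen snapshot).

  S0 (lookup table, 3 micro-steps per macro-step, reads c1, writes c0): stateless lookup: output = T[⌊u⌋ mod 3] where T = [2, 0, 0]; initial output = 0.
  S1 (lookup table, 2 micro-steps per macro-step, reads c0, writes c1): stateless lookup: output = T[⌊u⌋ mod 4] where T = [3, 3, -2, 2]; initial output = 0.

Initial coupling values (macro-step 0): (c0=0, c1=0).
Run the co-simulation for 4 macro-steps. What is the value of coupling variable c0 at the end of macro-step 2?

macro 1: S0 reads c1=0 → after 3×micro: 2; S1 reads c0=0 → after 2×micro: 3 ⇒ (c0=2, c1=3)
macro 2: S0 reads c1=3 → after 3×micro: 2; S1 reads c0=2 → after 2×micro: -2 ⇒ (c0=2, c1=-2)
macro 3: S0 reads c1=-2 → after 3×micro: 0; S1 reads c0=2 → after 2×micro: -2 ⇒ (c0=0, c1=-2)
macro 4: S0 reads c1=-2 → after 3×micro: 0; S1 reads c0=0 → after 2×micro: 3 ⇒ (c0=0, c1=3)

c0 at macro-step 2 = 2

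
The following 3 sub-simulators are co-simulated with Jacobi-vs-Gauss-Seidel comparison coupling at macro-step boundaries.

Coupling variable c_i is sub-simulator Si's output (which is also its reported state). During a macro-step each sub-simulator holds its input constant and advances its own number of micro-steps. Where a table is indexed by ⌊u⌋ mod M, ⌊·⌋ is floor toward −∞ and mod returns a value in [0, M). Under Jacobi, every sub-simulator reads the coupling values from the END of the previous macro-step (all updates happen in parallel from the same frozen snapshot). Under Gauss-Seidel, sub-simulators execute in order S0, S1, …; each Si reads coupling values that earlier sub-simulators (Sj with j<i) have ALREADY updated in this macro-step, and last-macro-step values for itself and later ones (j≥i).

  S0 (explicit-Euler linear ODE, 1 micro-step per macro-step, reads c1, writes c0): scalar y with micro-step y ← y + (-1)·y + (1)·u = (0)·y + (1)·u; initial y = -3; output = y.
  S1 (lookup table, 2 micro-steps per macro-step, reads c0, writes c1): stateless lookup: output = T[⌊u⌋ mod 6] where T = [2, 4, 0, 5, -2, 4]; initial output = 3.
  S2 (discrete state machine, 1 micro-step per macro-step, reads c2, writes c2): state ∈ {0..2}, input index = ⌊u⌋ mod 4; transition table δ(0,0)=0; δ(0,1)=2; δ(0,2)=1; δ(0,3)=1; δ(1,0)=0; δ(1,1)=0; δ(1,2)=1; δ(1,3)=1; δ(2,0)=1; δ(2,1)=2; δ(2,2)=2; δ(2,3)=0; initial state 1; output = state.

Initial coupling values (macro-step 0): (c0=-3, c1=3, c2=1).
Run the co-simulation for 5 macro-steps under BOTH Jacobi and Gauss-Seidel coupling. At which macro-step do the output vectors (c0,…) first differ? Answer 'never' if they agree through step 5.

first divergence at macro-step: 2

[Jacobi] macro 1: S0 reads c1=3 → after 1×micro: 3; S1 reads c0=-3 → after 2×micro: 5; S2 reads c2=1 → after 1×micro: 0 ⇒ (c0=3, c1=5, c2=0)
[Jacobi] macro 2: S0 reads c1=5 → after 1×micro: 5; S1 reads c0=3 → after 2×micro: 5; S2 reads c2=0 → after 1×micro: 0 ⇒ (c0=5, c1=5, c2=0)
[Jacobi] macro 3: S0 reads c1=5 → after 1×micro: 5; S1 reads c0=5 → after 2×micro: 4; S2 reads c2=0 → after 1×micro: 0 ⇒ (c0=5, c1=4, c2=0)
[Jacobi] macro 4: S0 reads c1=4 → after 1×micro: 4; S1 reads c0=5 → after 2×micro: 4; S2 reads c2=0 → after 1×micro: 0 ⇒ (c0=4, c1=4, c2=0)
[Jacobi] macro 5: S0 reads c1=4 → after 1×micro: 4; S1 reads c0=4 → after 2×micro: -2; S2 reads c2=0 → after 1×micro: 0 ⇒ (c0=4, c1=-2, c2=0)
[Gauss-Seidel] macro 1: S0 reads c1=3 → after 1×micro: 3; S1 reads c0=3 → after 2×micro: 5; S2 reads c2=1 → after 1×micro: 0 ⇒ (c0=3, c1=5, c2=0)
[Gauss-Seidel] macro 2: S0 reads c1=5 → after 1×micro: 5; S1 reads c0=5 → after 2×micro: 4; S2 reads c2=0 → after 1×micro: 0 ⇒ (c0=5, c1=4, c2=0)
[Gauss-Seidel] macro 3: S0 reads c1=4 → after 1×micro: 4; S1 reads c0=4 → after 2×micro: -2; S2 reads c2=0 → after 1×micro: 0 ⇒ (c0=4, c1=-2, c2=0)
[Gauss-Seidel] macro 4: S0 reads c1=-2 → after 1×micro: -2; S1 reads c0=-2 → after 2×micro: -2; S2 reads c2=0 → after 1×micro: 0 ⇒ (c0=-2, c1=-2, c2=0)
[Gauss-Seidel] macro 5: S0 reads c1=-2 → after 1×micro: -2; S1 reads c0=-2 → after 2×micro: -2; S2 reads c2=0 → after 1×micro: 0 ⇒ (c0=-2, c1=-2, c2=0)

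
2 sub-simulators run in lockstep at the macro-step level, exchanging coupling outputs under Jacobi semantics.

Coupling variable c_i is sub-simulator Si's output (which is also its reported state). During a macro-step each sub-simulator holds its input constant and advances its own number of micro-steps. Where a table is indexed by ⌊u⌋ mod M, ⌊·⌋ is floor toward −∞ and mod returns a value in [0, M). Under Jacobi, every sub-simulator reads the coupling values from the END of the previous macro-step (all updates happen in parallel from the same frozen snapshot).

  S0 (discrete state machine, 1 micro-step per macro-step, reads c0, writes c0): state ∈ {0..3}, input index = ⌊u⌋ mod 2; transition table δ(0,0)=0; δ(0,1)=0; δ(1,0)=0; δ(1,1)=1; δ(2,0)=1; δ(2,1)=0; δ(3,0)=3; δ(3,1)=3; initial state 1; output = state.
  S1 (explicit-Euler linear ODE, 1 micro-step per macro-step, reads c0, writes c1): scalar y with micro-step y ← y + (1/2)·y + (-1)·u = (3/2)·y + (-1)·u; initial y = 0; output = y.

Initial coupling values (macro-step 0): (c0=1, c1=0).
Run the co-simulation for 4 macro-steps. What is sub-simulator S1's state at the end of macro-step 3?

S1 state at macro-step 3 = -19/4

macro 1: S0 reads c0=1 → after 1×micro: 1; S1 reads c0=1 → after 1×micro: -1 ⇒ (c0=1, c1=-1)
macro 2: S0 reads c0=1 → after 1×micro: 1; S1 reads c0=1 → after 1×micro: -5/2 ⇒ (c0=1, c1=-5/2)
macro 3: S0 reads c0=1 → after 1×micro: 1; S1 reads c0=1 → after 1×micro: -19/4 ⇒ (c0=1, c1=-19/4)
macro 4: S0 reads c0=1 → after 1×micro: 1; S1 reads c0=1 → after 1×micro: -65/8 ⇒ (c0=1, c1=-65/8)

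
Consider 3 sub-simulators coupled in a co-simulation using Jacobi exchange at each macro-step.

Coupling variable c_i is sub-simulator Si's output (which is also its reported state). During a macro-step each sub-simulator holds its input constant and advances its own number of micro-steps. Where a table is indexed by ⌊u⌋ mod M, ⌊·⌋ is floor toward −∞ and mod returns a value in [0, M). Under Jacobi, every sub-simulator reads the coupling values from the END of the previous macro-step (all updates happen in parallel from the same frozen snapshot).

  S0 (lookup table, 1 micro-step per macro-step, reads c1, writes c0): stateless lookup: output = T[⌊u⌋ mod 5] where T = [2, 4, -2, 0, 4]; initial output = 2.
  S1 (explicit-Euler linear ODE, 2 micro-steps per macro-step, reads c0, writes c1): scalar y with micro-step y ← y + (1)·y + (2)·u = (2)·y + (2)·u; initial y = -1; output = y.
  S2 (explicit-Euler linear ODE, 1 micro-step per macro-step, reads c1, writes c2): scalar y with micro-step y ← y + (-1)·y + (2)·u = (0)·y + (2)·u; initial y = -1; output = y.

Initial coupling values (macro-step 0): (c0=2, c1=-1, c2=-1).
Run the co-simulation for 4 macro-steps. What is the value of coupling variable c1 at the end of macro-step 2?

macro 1: S0 reads c1=-1 → after 1×micro: 4; S1 reads c0=2 → after 2×micro: 8; S2 reads c1=-1 → after 1×micro: -2 ⇒ (c0=4, c1=8, c2=-2)
macro 2: S0 reads c1=8 → after 1×micro: 0; S1 reads c0=4 → after 2×micro: 56; S2 reads c1=8 → after 1×micro: 16 ⇒ (c0=0, c1=56, c2=16)
macro 3: S0 reads c1=56 → after 1×micro: 4; S1 reads c0=0 → after 2×micro: 224; S2 reads c1=56 → after 1×micro: 112 ⇒ (c0=4, c1=224, c2=112)
macro 4: S0 reads c1=224 → after 1×micro: 4; S1 reads c0=4 → after 2×micro: 920; S2 reads c1=224 → after 1×micro: 448 ⇒ (c0=4, c1=920, c2=448)

c1 at macro-step 2 = 56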